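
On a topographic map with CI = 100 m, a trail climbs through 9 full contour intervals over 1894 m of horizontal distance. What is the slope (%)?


elevation change = 9 * 100 = 900 m
slope = 900 / 1894 * 100 = 47.5%

47.5%


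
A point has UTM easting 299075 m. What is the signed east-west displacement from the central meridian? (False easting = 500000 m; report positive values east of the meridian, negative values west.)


displacement = 299075 - 500000 = -200925 m

-200925 m


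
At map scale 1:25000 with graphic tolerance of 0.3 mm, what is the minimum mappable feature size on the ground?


ground = 0.3 mm * 25000 / 1000 = 7.5 m

7.5 m


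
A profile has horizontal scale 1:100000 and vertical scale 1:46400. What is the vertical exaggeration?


VE = horizontal_scale / vertical_scale = 100000 / 46400 ≈ 2.2

2.2x


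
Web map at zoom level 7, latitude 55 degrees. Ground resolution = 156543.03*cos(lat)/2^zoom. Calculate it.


res = 156543.03 * cos(55) / 2^7 = 156543.03 * 0.57357644 / 128 = 701.48 m/pixel

701.48 m/pixel


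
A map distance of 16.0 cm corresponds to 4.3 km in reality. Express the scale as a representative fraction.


ground = 4.3 km = 430000 cm; RF denominator = ground / map = 430000 / 16.0 = 26875; RF = 1:26875

1:26875


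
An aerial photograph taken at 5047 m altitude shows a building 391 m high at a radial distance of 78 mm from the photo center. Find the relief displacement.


d = h * r / H = 391 * 78 / 5047 = 6.04 mm

6.04 mm


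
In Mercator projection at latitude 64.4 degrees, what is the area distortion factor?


area_distortion = 1/cos^2(64.4) = 5.356

5.356


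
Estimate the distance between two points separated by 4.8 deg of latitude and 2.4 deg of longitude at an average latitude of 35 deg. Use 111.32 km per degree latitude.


dlat_km = 4.8 * 111.32 = 534.336
dlon_km = 2.4 * 111.32 * cos(35) ≈ 218.851
dist = sqrt(534.336^2 + 218.851^2) ≈ 577.4 km

577.4 km


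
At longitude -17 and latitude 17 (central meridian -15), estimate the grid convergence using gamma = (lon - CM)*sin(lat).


gamma = (-17 - -15) * sin(17) = -2 * 0.292372 = -0.585 degrees

-0.585 degrees


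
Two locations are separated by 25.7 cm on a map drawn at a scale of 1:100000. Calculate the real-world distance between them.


ground = 25.7 cm * 100000 / 100 = 25700.0 m = 25.7 km

25.7 km


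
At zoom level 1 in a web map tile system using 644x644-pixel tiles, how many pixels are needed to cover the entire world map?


tiles per axis = 2^1 = 2
total tiles = 2^2 = 4
pixels per axis = 2 * 644 = 1288
total pixels = 1288^2 = 1658944

1658944 pixels


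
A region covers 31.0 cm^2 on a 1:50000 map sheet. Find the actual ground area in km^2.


ground_area = 31.0 * (50000/100)^2 = 7750000.0 m^2 = 7.75 km^2

7.75 km^2


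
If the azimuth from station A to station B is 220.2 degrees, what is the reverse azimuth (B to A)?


back azimuth = (220.2 + 180) mod 360 = 40.2 degrees

40.2 degrees


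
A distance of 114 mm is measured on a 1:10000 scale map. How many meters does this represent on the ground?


ground = 114 mm * 10000 / 1000 = 1140.0 m

1140.0 m


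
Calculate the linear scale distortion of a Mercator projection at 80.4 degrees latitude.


SF = 1 / cos(80.4) = 1 / 0.166769 = 5.996

5.996


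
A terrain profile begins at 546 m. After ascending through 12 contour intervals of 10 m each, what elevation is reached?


elevation = 546 + 12 * 10 = 666 m

666 m


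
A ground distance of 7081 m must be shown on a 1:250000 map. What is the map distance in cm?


map_cm = 7081 * 100 / 250000 = 2.8324 cm ≈ 2.83 cm

2.83 cm


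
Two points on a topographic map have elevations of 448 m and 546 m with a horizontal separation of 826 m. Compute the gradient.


gradient = (546 - 448) / 826 = 98 / 826 = 0.1186

0.1186


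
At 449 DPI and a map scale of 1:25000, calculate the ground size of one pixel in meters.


pixel_cm = 2.54 / 449 ≈ 0.005657 cm
ground = pixel_cm * 25000 / 100 = 2.54 * 25000 / (449 * 100) = 63500 / 44900 ≈ 1.41 m

1.41 m


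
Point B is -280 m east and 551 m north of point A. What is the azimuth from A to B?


az = atan2(-280, 551) = -26.9 deg
adjusted to 0-360: 333.1 degrees

333.1 degrees


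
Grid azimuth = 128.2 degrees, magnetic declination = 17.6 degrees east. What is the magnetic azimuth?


magnetic azimuth = grid azimuth - declination (east +ve)
mag_az = 128.2 - 17.6 = 110.6 degrees

110.6 degrees


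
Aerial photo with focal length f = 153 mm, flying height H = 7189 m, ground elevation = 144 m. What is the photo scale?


scale = f / (H - h) = 153 mm / 7045 m = 153 / 7045000 = 1:46046

1:46046


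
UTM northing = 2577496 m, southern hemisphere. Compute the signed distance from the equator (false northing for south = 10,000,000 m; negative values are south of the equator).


For southern: actual = 2577496 - 10000000 = -7422504 m

-7422504 m


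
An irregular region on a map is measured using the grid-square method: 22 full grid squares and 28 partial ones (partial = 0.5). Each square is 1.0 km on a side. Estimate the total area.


effective squares = 22 + 28 * 0.5 = 36.0
area = 36.0 * 1.0 = 36.0 km^2

36.0 km^2


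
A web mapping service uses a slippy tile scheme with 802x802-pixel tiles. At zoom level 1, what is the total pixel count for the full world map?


tiles per axis = 2^1 = 2
total tiles = 2^2 = 4
pixels per axis = 2 * 802 = 1604
total pixels = 1604^2 = 2572816

2572816 pixels


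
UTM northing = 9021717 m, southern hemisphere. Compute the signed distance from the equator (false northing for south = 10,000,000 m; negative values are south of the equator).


For southern: actual = 9021717 - 10000000 = -978283 m

-978283 m


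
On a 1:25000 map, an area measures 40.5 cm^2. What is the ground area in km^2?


ground_area = 40.5 * (25000/100)^2 = 2531250.0 m^2 = 2.53125 km^2 ≈ 2.531 km^2

2.531 km^2


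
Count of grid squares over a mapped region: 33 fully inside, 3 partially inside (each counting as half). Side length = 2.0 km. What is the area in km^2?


effective squares = 33 + 3 * 0.5 = 34.5
area = 34.5 * 4.0 = 138.0 km^2

138.0 km^2


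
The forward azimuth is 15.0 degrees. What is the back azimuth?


back azimuth = (15.0 + 180) mod 360 = 195.0 degrees

195.0 degrees


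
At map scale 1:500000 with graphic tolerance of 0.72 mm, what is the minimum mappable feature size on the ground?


ground = 0.72 mm * 500000 / 1000 = 360.0 m

360.0 m


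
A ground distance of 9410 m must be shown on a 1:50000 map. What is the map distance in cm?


map_cm = 9410 * 100 / 50000 = 18.82 cm

18.82 cm


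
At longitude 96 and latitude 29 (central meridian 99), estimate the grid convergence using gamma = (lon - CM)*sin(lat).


gamma = (96 - 99) * sin(29) = -3 * 0.48481 = -1.454 degrees

-1.454 degrees


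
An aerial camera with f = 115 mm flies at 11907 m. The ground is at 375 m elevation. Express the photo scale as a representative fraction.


scale = f / (H - h) = 115 mm / 11532 m = 115 / 11532000 = 1:100278

1:100278


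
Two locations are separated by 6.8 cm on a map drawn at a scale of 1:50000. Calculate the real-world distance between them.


ground = 6.8 cm * 50000 / 100 = 3400.0 m = 3.4 km

3.4 km


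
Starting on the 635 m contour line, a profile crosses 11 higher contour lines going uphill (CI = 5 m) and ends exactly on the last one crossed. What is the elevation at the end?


elevation = 635 + 11 * 5 = 690 m

690 m


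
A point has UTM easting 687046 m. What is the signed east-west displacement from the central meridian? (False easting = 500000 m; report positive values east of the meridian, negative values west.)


displacement = 687046 - 500000 = 187046 m

187046 m


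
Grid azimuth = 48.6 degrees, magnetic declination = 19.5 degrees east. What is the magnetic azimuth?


magnetic azimuth = grid azimuth - declination (east +ve)
mag_az = 48.6 - 19.5 = 29.1 degrees

29.1 degrees


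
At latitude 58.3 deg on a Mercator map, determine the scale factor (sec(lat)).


SF = 1 / cos(58.3) = 1 / 0.525472 = 1.903

1.903


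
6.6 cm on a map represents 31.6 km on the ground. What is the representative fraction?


ground = 31.6 km = 3160000 cm; RF denominator = ground / map = 3160000 / 6.6 ≈ 478788; RF = 1:478788

1:478788


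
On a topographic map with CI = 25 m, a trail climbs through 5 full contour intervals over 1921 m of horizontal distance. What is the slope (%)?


elevation change = 5 * 25 = 125 m
slope = 125 / 1921 * 100 = 6.5%

6.5%


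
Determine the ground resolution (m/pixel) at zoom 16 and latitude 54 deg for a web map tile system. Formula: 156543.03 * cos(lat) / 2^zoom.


res = 156543.03 * cos(54) / 2^16 = 156543.03 * 0.58778525 / 65536 = 1.4 m/pixel

1.4 m/pixel


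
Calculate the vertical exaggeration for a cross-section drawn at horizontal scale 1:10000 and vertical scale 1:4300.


VE = horizontal_scale / vertical_scale = 10000 / 4300 ≈ 2.3

2.3x


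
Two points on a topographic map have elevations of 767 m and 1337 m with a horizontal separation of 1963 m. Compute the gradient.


gradient = (1337 - 767) / 1963 = 570 / 1963 = 0.2904

0.2904


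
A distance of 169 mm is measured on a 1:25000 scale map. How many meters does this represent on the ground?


ground = 169 mm * 25000 / 1000 = 4225.0 m

4225.0 m


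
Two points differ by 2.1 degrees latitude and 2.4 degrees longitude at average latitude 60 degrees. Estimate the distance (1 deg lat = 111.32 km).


dlat_km = 2.1 * 111.32 = 233.772
dlon_km = 2.4 * 111.32 * cos(60) ≈ 133.584
dist = sqrt(233.772^2 + 133.584^2) ≈ 269.2 km

269.2 km


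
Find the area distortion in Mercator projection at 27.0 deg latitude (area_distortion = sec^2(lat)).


area_distortion = 1/cos^2(27.0) = 1.26

1.26


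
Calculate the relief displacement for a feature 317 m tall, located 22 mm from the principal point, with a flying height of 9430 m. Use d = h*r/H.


d = h * r / H = 317 * 22 / 9430 = 0.74 mm

0.74 mm


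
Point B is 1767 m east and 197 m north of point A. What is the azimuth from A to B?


az = atan2(1767, 197) = 83.6 deg
adjusted to 0-360: 83.6 degrees

83.6 degrees


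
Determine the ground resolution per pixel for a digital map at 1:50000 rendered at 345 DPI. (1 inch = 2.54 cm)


pixel_cm = 2.54 / 345 ≈ 0.007362 cm
ground = pixel_cm * 50000 / 100 = 2.54 * 50000 / (345 * 100) = 127000 / 34500 ≈ 3.68 m

3.68 m


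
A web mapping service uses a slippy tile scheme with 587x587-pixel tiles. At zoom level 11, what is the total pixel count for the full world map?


tiles per axis = 2^11 = 2048
total tiles = 2048^2 = 4194304
pixels per axis = 2048 * 587 = 1202176
total pixels = 1202176^2 = 1445227134976

1445227134976 pixels


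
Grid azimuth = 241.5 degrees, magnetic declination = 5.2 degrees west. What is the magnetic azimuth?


magnetic azimuth = grid azimuth - declination (east +ve)
mag_az = 241.5 - -5.2 = 246.7 degrees

246.7 degrees


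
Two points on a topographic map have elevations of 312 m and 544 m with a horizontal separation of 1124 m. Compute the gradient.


gradient = (544 - 312) / 1124 = 232 / 1124 = 0.2064

0.2064


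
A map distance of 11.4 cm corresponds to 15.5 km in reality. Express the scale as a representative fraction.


ground = 15.5 km = 1550000 cm; RF denominator = ground / map = 1550000 / 11.4 ≈ 135965; RF = 1:135965

1:135965


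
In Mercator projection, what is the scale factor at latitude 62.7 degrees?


SF = 1 / cos(62.7) = 1 / 0.45865 = 2.18

2.18


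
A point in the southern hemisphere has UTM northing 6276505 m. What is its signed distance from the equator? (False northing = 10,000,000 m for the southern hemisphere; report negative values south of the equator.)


For southern: actual = 6276505 - 10000000 = -3723495 m

-3723495 m


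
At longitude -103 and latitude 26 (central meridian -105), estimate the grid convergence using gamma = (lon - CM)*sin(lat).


gamma = (-103 - -105) * sin(26) = 2 * 0.438371 = 0.877 degrees

0.877 degrees


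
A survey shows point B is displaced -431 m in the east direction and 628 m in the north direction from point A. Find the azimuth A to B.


az = atan2(-431, 628) = -34.5 deg
adjusted to 0-360: 325.5 degrees

325.5 degrees


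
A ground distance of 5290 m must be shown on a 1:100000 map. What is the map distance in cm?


map_cm = 5290 * 100 / 100000 = 5.29 cm

5.29 cm


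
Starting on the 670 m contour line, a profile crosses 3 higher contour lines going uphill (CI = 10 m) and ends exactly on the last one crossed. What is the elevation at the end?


elevation = 670 + 3 * 10 = 700 m

700 m


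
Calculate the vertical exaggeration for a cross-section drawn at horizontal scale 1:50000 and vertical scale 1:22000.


VE = horizontal_scale / vertical_scale = 50000 / 22000 ≈ 2.3

2.3x


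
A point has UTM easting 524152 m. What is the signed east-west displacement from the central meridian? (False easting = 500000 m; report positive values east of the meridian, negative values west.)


displacement = 524152 - 500000 = 24152 m

24152 m


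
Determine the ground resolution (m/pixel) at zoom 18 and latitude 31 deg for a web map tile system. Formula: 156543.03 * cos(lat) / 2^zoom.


res = 156543.03 * cos(31) / 2^18 = 156543.03 * 0.8571673 / 262144 = 0.51 m/pixel

0.51 m/pixel


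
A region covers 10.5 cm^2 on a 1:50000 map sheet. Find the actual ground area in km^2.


ground_area = 10.5 * (50000/100)^2 = 2625000.0 m^2 = 2.625 km^2

2.625 km^2


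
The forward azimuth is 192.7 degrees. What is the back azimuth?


back azimuth = (192.7 + 180) mod 360 = 12.7 degrees

12.7 degrees


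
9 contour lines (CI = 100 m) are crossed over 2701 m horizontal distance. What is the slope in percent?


elevation change = 9 * 100 = 900 m
slope = 900 / 2701 * 100 = 33.3%

33.3%


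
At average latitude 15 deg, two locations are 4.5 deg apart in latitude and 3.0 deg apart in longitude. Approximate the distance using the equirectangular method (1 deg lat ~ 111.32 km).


dlat_km = 4.5 * 111.32 = 500.94
dlon_km = 3.0 * 111.32 * cos(15) ≈ 322.581
dist = sqrt(500.94^2 + 322.581^2) ≈ 595.8 km

595.8 km


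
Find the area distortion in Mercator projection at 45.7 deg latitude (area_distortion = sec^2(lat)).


area_distortion = 1/cos^2(45.7) = 2.05

2.05


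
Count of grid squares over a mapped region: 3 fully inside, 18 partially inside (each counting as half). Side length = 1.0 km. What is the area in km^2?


effective squares = 3 + 18 * 0.5 = 12.0
area = 12.0 * 1.0 = 12.0 km^2

12.0 km^2


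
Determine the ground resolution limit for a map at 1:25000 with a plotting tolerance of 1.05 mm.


ground = 1.05 mm * 25000 / 1000 = 26.25 m

26.25 m


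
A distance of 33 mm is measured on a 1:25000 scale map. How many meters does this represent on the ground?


ground = 33 mm * 25000 / 1000 = 825.0 m

825.0 m


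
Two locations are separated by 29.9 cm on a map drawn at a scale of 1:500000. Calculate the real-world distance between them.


ground = 29.9 cm * 500000 / 100 = 149500.0 m = 149.5 km

149.5 km


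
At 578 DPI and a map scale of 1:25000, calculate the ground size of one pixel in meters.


pixel_cm = 2.54 / 578 ≈ 0.004394 cm
ground = pixel_cm * 25000 / 100 = 2.54 * 25000 / (578 * 100) = 63500 / 57800 ≈ 1.1 m

1.1 m


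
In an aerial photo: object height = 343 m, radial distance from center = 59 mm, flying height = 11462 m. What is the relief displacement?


d = h * r / H = 343 * 59 / 11462 = 1.77 mm

1.77 mm


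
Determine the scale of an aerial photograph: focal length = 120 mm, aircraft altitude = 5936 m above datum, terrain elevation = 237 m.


scale = f / (H - h) = 120 mm / 5699 m = 120 / 5699000 = 1:47492

1:47492


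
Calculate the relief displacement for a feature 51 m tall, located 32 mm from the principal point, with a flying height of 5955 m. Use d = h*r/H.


d = h * r / H = 51 * 32 / 5955 = 0.27 mm

0.27 mm


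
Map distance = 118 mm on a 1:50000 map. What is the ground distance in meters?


ground = 118 mm * 50000 / 1000 = 5900.0 m

5900.0 m


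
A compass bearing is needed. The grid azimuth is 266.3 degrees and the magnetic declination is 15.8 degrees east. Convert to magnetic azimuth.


magnetic azimuth = grid azimuth - declination (east +ve)
mag_az = 266.3 - 15.8 = 250.5 degrees

250.5 degrees


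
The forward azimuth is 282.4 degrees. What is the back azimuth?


back azimuth = (282.4 + 180) mod 360 = 102.4 degrees

102.4 degrees


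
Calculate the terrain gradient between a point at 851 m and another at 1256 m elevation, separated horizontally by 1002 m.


gradient = (1256 - 851) / 1002 = 405 / 1002 = 0.4042

0.4042


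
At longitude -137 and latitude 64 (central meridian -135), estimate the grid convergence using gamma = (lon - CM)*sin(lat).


gamma = (-137 - -135) * sin(64) = -2 * 0.898794 = -1.798 degrees

-1.798 degrees


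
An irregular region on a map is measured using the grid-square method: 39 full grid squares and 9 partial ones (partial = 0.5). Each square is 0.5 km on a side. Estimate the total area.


effective squares = 39 + 9 * 0.5 = 43.5
area = 43.5 * 0.25 = 10.875 km^2

10.875 km^2


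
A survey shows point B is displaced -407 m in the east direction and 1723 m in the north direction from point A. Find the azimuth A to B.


az = atan2(-407, 1723) = -13.3 deg
adjusted to 0-360: 346.7 degrees

346.7 degrees


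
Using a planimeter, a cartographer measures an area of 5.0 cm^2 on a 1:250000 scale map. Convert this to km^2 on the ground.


ground_area = 5.0 * (250000/100)^2 = 31250000.0 m^2 = 31.25 km^2

31.25 km^2


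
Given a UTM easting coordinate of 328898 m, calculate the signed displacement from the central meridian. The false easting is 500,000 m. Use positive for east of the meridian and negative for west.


displacement = 328898 - 500000 = -171102 m

-171102 m


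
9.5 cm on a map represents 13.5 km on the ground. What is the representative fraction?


ground = 13.5 km = 1350000 cm; RF denominator = ground / map = 1350000 / 9.5 ≈ 142105; RF = 1:142105

1:142105


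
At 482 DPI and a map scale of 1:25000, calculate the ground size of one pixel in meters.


pixel_cm = 2.54 / 482 ≈ 0.00527 cm
ground = pixel_cm * 25000 / 100 = 2.54 * 25000 / (482 * 100) = 63500 / 48200 ≈ 1.32 m

1.32 m


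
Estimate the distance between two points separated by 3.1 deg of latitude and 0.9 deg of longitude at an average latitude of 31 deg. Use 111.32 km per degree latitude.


dlat_km = 3.1 * 111.32 = 345.092
dlon_km = 0.9 * 111.32 * cos(31) ≈ 85.878
dist = sqrt(345.092^2 + 85.878^2) ≈ 355.6 km

355.6 km


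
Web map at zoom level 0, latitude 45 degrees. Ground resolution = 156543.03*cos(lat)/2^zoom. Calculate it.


res = 156543.03 * cos(45) / 2^0 = 156543.03 * 0.70710678 / 1 = 110692.64 m/pixel

110692.64 m/pixel


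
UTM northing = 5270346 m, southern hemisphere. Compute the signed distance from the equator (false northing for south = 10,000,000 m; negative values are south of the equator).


For southern: actual = 5270346 - 10000000 = -4729654 m

-4729654 m


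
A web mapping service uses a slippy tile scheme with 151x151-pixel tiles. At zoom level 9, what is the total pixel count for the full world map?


tiles per axis = 2^9 = 512
total tiles = 512^2 = 262144
pixels per axis = 512 * 151 = 77312
total pixels = 77312^2 = 5977145344

5977145344 pixels


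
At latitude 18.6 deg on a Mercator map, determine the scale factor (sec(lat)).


SF = 1 / cos(18.6) = 1 / 0.947768 = 1.055

1.055


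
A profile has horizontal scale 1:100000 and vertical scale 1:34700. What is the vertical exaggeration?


VE = horizontal_scale / vertical_scale = 100000 / 34700 ≈ 2.9

2.9x


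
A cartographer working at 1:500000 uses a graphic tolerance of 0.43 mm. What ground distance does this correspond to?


ground = 0.43 mm * 500000 / 1000 = 215.0 m

215.0 m


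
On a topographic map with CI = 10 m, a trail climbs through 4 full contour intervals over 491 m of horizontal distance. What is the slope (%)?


elevation change = 4 * 10 = 40 m
slope = 40 / 491 * 100 = 8.1%

8.1%


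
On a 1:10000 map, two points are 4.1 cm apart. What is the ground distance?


ground = 4.1 cm * 10000 / 100 = 410.0 m

410.0 m


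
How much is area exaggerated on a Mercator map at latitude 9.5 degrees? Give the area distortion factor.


area_distortion = 1/cos^2(9.5) = 1.028

1.028


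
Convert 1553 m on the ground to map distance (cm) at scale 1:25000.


map_cm = 1553 * 100 / 25000 = 6.212 cm ≈ 6.21 cm

6.21 cm


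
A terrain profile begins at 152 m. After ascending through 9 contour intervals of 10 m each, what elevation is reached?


elevation = 152 + 9 * 10 = 242 m

242 m


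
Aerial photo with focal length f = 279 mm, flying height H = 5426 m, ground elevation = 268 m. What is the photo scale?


scale = f / (H - h) = 279 mm / 5158 m = 279 / 5158000 = 1:18487

1:18487


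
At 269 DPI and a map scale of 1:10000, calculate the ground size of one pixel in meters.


pixel_cm = 2.54 / 269 ≈ 0.009442 cm
ground = pixel_cm * 10000 / 100 = 2.54 * 10000 / (269 * 100) = 25400 / 26900 ≈ 0.94 m

0.94 m


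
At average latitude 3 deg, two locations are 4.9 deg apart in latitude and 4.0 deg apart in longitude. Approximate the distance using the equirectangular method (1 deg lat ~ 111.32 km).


dlat_km = 4.9 * 111.32 = 545.468
dlon_km = 4.0 * 111.32 * cos(3) ≈ 444.67
dist = sqrt(545.468^2 + 444.67^2) ≈ 703.8 km

703.8 km


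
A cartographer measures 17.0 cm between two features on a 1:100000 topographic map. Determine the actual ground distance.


ground = 17.0 cm * 100000 / 100 = 17000.0 m = 17.0 km

17.0 km


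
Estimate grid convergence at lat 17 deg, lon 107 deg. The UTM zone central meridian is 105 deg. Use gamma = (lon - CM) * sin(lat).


gamma = (107 - 105) * sin(17) = 2 * 0.292372 = 0.585 degrees

0.585 degrees


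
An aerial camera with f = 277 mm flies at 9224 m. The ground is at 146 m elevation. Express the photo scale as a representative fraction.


scale = f / (H - h) = 277 mm / 9078 m = 277 / 9078000 = 1:32773

1:32773


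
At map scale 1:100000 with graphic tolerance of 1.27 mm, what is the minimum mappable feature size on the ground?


ground = 1.27 mm * 100000 / 1000 = 127.0 m

127.0 m


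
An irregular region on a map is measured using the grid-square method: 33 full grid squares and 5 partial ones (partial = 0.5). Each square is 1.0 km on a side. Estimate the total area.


effective squares = 33 + 5 * 0.5 = 35.5
area = 35.5 * 1.0 = 35.5 km^2

35.5 km^2


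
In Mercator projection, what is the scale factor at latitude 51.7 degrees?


SF = 1 / cos(51.7) = 1 / 0.619779 = 1.613

1.613


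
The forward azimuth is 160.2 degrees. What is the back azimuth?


back azimuth = (160.2 + 180) mod 360 = 340.2 degrees

340.2 degrees


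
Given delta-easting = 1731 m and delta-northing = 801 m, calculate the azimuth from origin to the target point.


az = atan2(1731, 801) = 65.2 deg
adjusted to 0-360: 65.2 degrees

65.2 degrees


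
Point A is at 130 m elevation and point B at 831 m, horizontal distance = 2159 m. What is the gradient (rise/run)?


gradient = (831 - 130) / 2159 = 701 / 2159 = 0.3247

0.3247


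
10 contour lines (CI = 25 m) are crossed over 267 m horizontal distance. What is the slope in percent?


elevation change = 10 * 25 = 250 m
slope = 250 / 267 * 100 = 93.6%

93.6%


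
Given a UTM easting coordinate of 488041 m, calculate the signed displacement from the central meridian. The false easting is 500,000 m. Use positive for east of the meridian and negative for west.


displacement = 488041 - 500000 = -11959 m

-11959 m


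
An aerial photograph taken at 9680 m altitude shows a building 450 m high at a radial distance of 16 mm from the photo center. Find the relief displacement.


d = h * r / H = 450 * 16 / 9680 = 0.74 mm

0.74 mm


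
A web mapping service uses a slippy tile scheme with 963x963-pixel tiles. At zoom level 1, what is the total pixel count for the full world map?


tiles per axis = 2^1 = 2
total tiles = 2^2 = 4
pixels per axis = 2 * 963 = 1926
total pixels = 1926^2 = 3709476

3709476 pixels


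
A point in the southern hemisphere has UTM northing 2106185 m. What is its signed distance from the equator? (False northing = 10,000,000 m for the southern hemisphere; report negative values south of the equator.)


For southern: actual = 2106185 - 10000000 = -7893815 m

-7893815 m


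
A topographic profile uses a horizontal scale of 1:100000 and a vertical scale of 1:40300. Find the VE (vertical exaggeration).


VE = horizontal_scale / vertical_scale = 100000 / 40300 ≈ 2.5

2.5x


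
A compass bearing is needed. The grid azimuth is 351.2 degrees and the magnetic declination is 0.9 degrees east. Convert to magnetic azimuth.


magnetic azimuth = grid azimuth - declination (east +ve)
mag_az = 351.2 - 0.9 = 350.3 degrees

350.3 degrees


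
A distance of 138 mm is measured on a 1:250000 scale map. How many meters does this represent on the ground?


ground = 138 mm * 250000 / 1000 = 34500.0 m

34500.0 m


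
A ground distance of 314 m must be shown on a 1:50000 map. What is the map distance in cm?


map_cm = 314 * 100 / 50000 = 0.628 cm ≈ 0.63 cm

0.63 cm


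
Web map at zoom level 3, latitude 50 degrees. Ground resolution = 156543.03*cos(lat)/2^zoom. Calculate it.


res = 156543.03 * cos(50) / 2^3 = 156543.03 * 0.64278761 / 8 = 12577.99 m/pixel

12577.99 m/pixel


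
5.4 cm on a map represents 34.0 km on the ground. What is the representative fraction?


ground = 34.0 km = 3400000 cm; RF denominator = ground / map = 3400000 / 5.4 ≈ 629630; RF = 1:629630

1:629630


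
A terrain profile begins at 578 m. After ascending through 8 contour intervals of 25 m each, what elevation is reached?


elevation = 578 + 8 * 25 = 778 m

778 m


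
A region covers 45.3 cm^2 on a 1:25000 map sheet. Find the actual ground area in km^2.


ground_area = 45.3 * (25000/100)^2 = 2831250.0 m^2 = 2.83125 km^2 ≈ 2.831 km^2

2.831 km^2


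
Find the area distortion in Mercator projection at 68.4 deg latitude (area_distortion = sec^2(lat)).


area_distortion = 1/cos^2(68.4) = 7.379

7.379


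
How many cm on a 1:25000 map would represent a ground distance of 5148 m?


map_cm = 5148 * 100 / 25000 = 20.592 cm ≈ 20.59 cm

20.59 cm


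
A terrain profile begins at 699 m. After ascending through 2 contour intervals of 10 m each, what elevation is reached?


elevation = 699 + 2 * 10 = 719 m

719 m


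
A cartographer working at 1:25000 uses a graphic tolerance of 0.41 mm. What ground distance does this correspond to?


ground = 0.41 mm * 25000 / 1000 = 10.25 m

10.25 m


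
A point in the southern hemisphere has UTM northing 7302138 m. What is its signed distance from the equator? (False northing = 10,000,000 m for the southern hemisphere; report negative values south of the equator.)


For southern: actual = 7302138 - 10000000 = -2697862 m

-2697862 m


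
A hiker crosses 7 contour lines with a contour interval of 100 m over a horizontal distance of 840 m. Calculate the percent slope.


elevation change = 7 * 100 = 700 m
slope = 700 / 840 * 100 = 83.3%

83.3%


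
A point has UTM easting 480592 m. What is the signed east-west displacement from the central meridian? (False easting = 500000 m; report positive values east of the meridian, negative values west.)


displacement = 480592 - 500000 = -19408 m

-19408 m


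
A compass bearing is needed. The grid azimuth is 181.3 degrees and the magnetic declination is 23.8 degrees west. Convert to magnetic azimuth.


magnetic azimuth = grid azimuth - declination (east +ve)
mag_az = 181.3 - -23.8 = 205.1 degrees

205.1 degrees


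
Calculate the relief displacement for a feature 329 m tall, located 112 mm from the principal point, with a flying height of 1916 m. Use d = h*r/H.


d = h * r / H = 329 * 112 / 1916 = 19.23 mm

19.23 mm


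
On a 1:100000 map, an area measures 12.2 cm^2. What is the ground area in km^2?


ground_area = 12.2 * (100000/100)^2 = 12200000.0 m^2 = 12.2 km^2

12.2 km^2


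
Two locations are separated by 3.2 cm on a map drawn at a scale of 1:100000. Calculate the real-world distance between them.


ground = 3.2 cm * 100000 / 100 = 3200.0 m = 3.2 km

3.2 km


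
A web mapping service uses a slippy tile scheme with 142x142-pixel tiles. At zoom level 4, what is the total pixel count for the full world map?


tiles per axis = 2^4 = 16
total tiles = 16^2 = 256
pixels per axis = 16 * 142 = 2272
total pixels = 2272^2 = 5161984

5161984 pixels


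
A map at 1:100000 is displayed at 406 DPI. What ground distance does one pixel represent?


pixel_cm = 2.54 / 406 ≈ 0.006256 cm
ground = pixel_cm * 100000 / 100 = 2.54 * 100000 / (406 * 100) = 254000 / 40600 ≈ 6.26 m

6.26 m


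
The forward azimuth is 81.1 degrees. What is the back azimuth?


back azimuth = (81.1 + 180) mod 360 = 261.1 degrees

261.1 degrees


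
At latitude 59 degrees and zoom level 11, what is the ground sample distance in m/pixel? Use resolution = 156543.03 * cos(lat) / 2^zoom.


res = 156543.03 * cos(59) / 2^11 = 156543.03 * 0.51503807 / 2048 = 39.37 m/pixel

39.37 m/pixel


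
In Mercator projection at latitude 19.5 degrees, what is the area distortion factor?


area_distortion = 1/cos^2(19.5) = 1.125

1.125


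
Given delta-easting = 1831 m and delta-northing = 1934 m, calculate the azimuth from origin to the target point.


az = atan2(1831, 1934) = 43.4 deg
adjusted to 0-360: 43.4 degrees

43.4 degrees


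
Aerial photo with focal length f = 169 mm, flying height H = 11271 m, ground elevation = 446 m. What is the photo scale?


scale = f / (H - h) = 169 mm / 10825 m = 169 / 10825000 = 1:64053

1:64053


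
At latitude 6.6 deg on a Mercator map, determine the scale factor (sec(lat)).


SF = 1 / cos(6.6) = 1 / 0.993373 = 1.007

1.007


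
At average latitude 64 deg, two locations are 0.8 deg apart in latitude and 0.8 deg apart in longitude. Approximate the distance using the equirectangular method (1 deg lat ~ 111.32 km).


dlat_km = 0.8 * 111.32 = 89.056
dlon_km = 0.8 * 111.32 * cos(64) ≈ 39.04
dist = sqrt(89.056^2 + 39.04^2) ≈ 97.2 km

97.2 km


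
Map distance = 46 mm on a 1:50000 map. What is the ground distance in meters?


ground = 46 mm * 50000 / 1000 = 2300.0 m

2300.0 m


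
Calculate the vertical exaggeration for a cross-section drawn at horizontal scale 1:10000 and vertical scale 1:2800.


VE = horizontal_scale / vertical_scale = 10000 / 2800 ≈ 3.6

3.6x


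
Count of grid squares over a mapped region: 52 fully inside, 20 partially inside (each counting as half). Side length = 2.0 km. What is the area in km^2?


effective squares = 52 + 20 * 0.5 = 62.0
area = 62.0 * 4.0 = 248.0 km^2

248.0 km^2


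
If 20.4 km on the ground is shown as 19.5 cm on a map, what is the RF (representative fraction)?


ground = 20.4 km = 2040000 cm; RF denominator = ground / map = 2040000 / 19.5 ≈ 104615; RF = 1:104615

1:104615


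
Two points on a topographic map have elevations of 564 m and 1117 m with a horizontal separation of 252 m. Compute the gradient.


gradient = (1117 - 564) / 252 = 553 / 252 = 2.1944

2.1944


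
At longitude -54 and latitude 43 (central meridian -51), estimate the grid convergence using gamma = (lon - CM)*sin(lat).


gamma = (-54 - -51) * sin(43) = -3 * 0.681998 = -2.046 degrees

-2.046 degrees


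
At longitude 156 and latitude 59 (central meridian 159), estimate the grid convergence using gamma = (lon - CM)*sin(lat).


gamma = (156 - 159) * sin(59) = -3 * 0.857167 = -2.572 degrees

-2.572 degrees


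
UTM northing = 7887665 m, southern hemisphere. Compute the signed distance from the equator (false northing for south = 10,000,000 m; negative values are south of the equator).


For southern: actual = 7887665 - 10000000 = -2112335 m

-2112335 m


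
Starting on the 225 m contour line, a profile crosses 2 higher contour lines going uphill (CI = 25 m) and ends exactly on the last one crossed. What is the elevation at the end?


elevation = 225 + 2 * 25 = 275 m

275 m


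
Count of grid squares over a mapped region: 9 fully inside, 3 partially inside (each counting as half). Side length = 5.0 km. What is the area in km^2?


effective squares = 9 + 3 * 0.5 = 10.5
area = 10.5 * 25.0 = 262.5 km^2

262.5 km^2


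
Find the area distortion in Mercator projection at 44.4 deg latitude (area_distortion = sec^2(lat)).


area_distortion = 1/cos^2(44.4) = 1.959

1.959


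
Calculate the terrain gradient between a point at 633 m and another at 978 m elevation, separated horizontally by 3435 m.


gradient = (978 - 633) / 3435 = 345 / 3435 = 0.1004

0.1004


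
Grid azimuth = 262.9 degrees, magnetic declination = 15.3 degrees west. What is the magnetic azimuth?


magnetic azimuth = grid azimuth - declination (east +ve)
mag_az = 262.9 - -15.3 = 278.2 degrees

278.2 degrees


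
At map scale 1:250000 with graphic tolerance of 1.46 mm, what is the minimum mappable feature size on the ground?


ground = 1.46 mm * 250000 / 1000 = 365.0 m

365.0 m


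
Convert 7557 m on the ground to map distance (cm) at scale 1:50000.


map_cm = 7557 * 100 / 50000 = 15.114 cm ≈ 15.11 cm

15.11 cm


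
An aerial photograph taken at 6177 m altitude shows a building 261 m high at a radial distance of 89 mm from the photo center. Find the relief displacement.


d = h * r / H = 261 * 89 / 6177 = 3.76 mm

3.76 mm


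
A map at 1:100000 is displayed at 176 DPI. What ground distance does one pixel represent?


pixel_cm = 2.54 / 176 ≈ 0.014432 cm
ground = pixel_cm * 100000 / 100 = 2.54 * 100000 / (176 * 100) = 254000 / 17600 ≈ 14.43 m

14.43 m


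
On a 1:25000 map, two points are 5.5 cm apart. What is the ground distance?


ground = 5.5 cm * 25000 / 100 = 1375.0 m = 1.375 km

1.375 km


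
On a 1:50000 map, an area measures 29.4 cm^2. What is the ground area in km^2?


ground_area = 29.4 * (50000/100)^2 = 7350000.0 m^2 = 7.35 km^2

7.35 km^2


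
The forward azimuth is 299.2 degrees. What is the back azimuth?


back azimuth = (299.2 + 180) mod 360 = 119.2 degrees

119.2 degrees


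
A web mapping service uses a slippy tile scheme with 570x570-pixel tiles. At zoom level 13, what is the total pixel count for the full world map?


tiles per axis = 2^13 = 8192
total tiles = 8192^2 = 67108864
pixels per axis = 8192 * 570 = 4669440
total pixels = 4669440^2 = 21803669913600

21803669913600 pixels


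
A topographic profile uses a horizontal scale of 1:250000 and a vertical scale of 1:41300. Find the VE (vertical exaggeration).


VE = horizontal_scale / vertical_scale = 250000 / 41300 ≈ 6.1

6.1x


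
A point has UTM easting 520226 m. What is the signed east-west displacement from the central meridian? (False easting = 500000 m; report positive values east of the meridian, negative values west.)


displacement = 520226 - 500000 = 20226 m

20226 m


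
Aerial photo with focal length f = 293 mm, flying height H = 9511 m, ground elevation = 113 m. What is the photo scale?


scale = f / (H - h) = 293 mm / 9398 m = 293 / 9398000 = 1:32075

1:32075


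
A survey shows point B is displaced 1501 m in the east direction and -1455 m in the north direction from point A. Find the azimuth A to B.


az = atan2(1501, -1455) = 134.1 deg
adjusted to 0-360: 134.1 degrees

134.1 degrees


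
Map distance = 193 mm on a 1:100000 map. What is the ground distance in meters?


ground = 193 mm * 100000 / 1000 = 19300.0 m

19300.0 m


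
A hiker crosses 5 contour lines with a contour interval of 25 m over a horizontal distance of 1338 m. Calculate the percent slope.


elevation change = 5 * 25 = 125 m
slope = 125 / 1338 * 100 = 9.3%

9.3%


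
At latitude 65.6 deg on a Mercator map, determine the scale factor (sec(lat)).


SF = 1 / cos(65.6) = 1 / 0.413104 = 2.421

2.421


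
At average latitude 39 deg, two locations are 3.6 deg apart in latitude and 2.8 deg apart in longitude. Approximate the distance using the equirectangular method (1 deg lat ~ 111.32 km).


dlat_km = 3.6 * 111.32 = 400.752
dlon_km = 2.8 * 111.32 * cos(39) ≈ 242.233
dist = sqrt(400.752^2 + 242.233^2) ≈ 468.3 km

468.3 km


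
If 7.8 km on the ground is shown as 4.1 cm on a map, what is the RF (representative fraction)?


ground = 7.8 km = 780000 cm; RF denominator = ground / map = 780000 / 4.1 ≈ 190244; RF = 1:190244

1:190244


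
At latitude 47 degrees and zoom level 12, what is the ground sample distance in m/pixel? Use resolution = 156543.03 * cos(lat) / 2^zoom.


res = 156543.03 * cos(47) / 2^12 = 156543.03 * 0.68199836 / 4096 = 26.06 m/pixel

26.06 m/pixel


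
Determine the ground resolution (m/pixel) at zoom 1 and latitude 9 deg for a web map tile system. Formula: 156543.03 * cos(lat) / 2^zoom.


res = 156543.03 * cos(9) / 2^1 = 156543.03 * 0.98768834 / 2 = 77307.86 m/pixel

77307.86 m/pixel


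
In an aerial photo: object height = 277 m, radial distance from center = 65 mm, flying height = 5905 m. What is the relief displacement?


d = h * r / H = 277 * 65 / 5905 = 3.05 mm

3.05 mm


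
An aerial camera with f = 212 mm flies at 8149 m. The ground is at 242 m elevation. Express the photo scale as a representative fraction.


scale = f / (H - h) = 212 mm / 7907 m = 212 / 7907000 = 1:37297

1:37297


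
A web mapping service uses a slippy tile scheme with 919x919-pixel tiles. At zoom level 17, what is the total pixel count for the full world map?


tiles per axis = 2^17 = 131072
total tiles = 131072^2 = 17179869184
pixels per axis = 131072 * 919 = 120455168
total pixels = 120455168^2 = 14509447497908224

14509447497908224 pixels


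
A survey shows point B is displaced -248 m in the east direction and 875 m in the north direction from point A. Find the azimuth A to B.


az = atan2(-248, 875) = -15.8 deg
adjusted to 0-360: 344.2 degrees

344.2 degrees


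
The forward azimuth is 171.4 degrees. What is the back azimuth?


back azimuth = (171.4 + 180) mod 360 = 351.4 degrees

351.4 degrees


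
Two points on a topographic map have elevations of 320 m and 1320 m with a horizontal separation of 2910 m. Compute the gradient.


gradient = (1320 - 320) / 2910 = 1000 / 2910 = 0.3436

0.3436


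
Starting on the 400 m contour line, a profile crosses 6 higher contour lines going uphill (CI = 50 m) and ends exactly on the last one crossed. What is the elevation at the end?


elevation = 400 + 6 * 50 = 700 m

700 m


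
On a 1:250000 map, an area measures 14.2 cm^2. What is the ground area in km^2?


ground_area = 14.2 * (250000/100)^2 = 88750000.0 m^2 = 88.75 km^2

88.75 km^2


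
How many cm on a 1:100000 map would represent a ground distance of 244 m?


map_cm = 244 * 100 / 100000 = 0.244 cm ≈ 0.24 cm

0.24 cm


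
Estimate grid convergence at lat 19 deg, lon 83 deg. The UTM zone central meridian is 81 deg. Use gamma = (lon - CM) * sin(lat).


gamma = (83 - 81) * sin(19) = 2 * 0.325568 = 0.651 degrees

0.651 degrees


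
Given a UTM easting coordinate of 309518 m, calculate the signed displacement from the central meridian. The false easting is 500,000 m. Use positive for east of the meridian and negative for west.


displacement = 309518 - 500000 = -190482 m

-190482 m
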